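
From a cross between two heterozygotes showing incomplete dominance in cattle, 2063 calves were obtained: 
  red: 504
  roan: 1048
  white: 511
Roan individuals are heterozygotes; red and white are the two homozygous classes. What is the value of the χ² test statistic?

0.575

With incomplete dominance, a heterozygote × heterozygote cross gives a 1:2:1 phenotypic ratio.
The 1:2:1 ratio has 4 parts, so with N = 2063 the expected counts are:
  red: 2063 × 1/4 = 515.75
  roan: 2063 × 2/4 = 1031.5
  white: 2063 × 1/4 = 515.75
χ² = Σ (O − E)² / E
  red: (504 − 515.75)² / 515.75 = 0.2677
  roan: (1048 − 1031.5)² / 1031.5 = 0.2639
  white: (511 − 515.75)² / 515.75 = 0.0437
χ² = 0.2677 + 0.2639 + 0.0437 = 0.5753 ≈ 0.575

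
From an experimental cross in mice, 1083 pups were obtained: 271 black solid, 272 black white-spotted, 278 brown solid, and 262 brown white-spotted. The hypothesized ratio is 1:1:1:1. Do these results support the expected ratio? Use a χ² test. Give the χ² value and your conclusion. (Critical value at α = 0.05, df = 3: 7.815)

The 1:1:1:1 ratio has 4 parts, so with N = 1083 the expected counts are:
  black solid: 1083 × 1/4 = 270.75
  black white-spotted: 1083 × 1/4 = 270.75
  brown solid: 1083 × 1/4 = 270.75
  brown white-spotted: 1083 × 1/4 = 270.75
χ² = Σ (O − E)² / E
  black solid: (271 − 270.75)² / 270.75 = 0.0002
  black white-spotted: (272 − 270.75)² / 270.75 = 0.0058
  brown solid: (278 − 270.75)² / 270.75 = 0.1941
  brown white-spotted: (262 − 270.75)² / 270.75 = 0.2828
χ² = 0.0002 + 0.0058 + 0.1941 + 0.2828 = 0.4829 ≈ 0.483
Degrees of freedom = 4 − 1 = 3; critical value at α = 0.05 is 7.815.
Since 0.483 < 7.815, we fail to reject the null hypothesis — the data are consistent with the 1:1:1:1 ratio.

0.483; consistent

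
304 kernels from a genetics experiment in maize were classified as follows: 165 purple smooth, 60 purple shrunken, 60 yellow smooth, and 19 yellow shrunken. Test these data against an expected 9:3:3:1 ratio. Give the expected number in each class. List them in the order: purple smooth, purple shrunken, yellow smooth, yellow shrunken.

171, 57, 57, 19

The 9:3:3:1 ratio has 16 parts, so with N = 304 the expected counts are:
  purple smooth: 304 × 9/16 = 171
  purple shrunken: 304 × 3/16 = 57
  yellow smooth: 304 × 3/16 = 57
  yellow shrunken: 304 × 1/16 = 19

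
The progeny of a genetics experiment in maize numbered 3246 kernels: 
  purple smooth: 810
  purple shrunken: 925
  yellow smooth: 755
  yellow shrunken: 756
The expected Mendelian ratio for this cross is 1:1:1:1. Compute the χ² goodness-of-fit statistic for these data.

The 1:1:1:1 ratio has 4 parts, so with N = 3246 the expected counts are:
  purple smooth: 3246 × 1/4 = 811.5
  purple shrunken: 3246 × 1/4 = 811.5
  yellow smooth: 3246 × 1/4 = 811.5
  yellow shrunken: 3246 × 1/4 = 811.5
χ² = Σ (O − E)² / E
  purple smooth: (810 − 811.5)² / 811.5 = 0.0028
  purple shrunken: (925 − 811.5)² / 811.5 = 15.8746
  yellow smooth: (755 − 811.5)² / 811.5 = 3.9338
  yellow shrunken: (756 − 811.5)² / 811.5 = 3.7957
χ² = 0.0028 + 15.8746 + 3.9338 + 3.7957 = 23.6069 ≈ 23.607

23.607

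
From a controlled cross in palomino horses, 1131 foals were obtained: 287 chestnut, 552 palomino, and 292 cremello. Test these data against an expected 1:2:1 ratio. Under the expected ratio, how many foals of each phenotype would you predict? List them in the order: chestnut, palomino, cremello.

282.75, 565.5, 282.75

The 1:2:1 ratio has 4 parts, so with N = 1131 the expected counts are:
  chestnut: 1131 × 1/4 = 282.75
  palomino: 1131 × 2/4 = 565.5
  cremello: 1131 × 1/4 = 282.75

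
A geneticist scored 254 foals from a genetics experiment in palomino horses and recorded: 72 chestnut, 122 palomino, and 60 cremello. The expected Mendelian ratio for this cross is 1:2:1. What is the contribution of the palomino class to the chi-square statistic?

Total ratio parts = 4. Expected numbers out of 254:
  chestnut: 254 × 1/4 = 63.5
  palomino: 254 × 2/4 = 127
  cremello: 254 × 1/4 = 63.5
Contribution of palomino: (122 − 127)² / 127 = 0.1969

0.197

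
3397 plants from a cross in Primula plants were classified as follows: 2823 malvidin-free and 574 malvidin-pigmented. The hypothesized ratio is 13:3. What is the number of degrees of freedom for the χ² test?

A goodness-of-fit test with 2 phenotype classes has df = 2 − 1 = 1.

1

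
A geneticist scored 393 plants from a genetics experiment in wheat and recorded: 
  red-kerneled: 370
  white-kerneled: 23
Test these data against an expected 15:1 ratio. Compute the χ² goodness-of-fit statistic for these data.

Expected counts for N = 393 under a 15:1 ratio (total parts = 16):
  red-kerneled: 393 × 15/16 = 368.4375
  white-kerneled: 393 × 1/16 = 24.5625
χ² = Σ (O − E)² / E
  red-kerneled: (370 − 368.4375)² / 368.4375 = 0.0066
  white-kerneled: (23 − 24.5625)² / 24.5625 = 0.0994
χ² = 0.0066 + 0.0994 = 0.106

0.106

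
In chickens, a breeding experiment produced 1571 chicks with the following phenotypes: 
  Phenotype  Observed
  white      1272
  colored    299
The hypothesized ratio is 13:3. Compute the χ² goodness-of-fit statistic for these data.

Under the 13:3 hypothesis (Σ ratio = 16, N = 1571):
  white: 1571 × 13/16 = 1276.4375
  colored: 1571 × 3/16 = 294.5625
χ² = Σ (O − E)² / E
  white: (1272 − 1276.4375)² / 1276.4375 = 0.0154
  colored: (299 − 294.5625)² / 294.5625 = 0.0668
χ² = 0.0154 + 0.0668 = 0.0822 ≈ 0.082

0.082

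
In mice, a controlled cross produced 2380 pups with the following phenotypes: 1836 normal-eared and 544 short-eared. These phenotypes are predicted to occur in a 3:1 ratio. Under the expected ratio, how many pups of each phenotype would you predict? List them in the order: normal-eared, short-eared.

1785, 595

Expected counts for N = 2380 under a 3:1 ratio (total parts = 4):
  normal-eared: 2380 × 3/4 = 1785
  short-eared: 2380 × 1/4 = 595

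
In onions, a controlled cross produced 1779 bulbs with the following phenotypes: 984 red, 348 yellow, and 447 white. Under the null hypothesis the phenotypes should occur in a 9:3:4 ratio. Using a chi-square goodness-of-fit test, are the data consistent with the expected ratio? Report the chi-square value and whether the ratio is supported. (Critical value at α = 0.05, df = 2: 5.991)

0.915; consistent

Total ratio parts = 16. Expected numbers out of 1779:
  red: 1779 × 9/16 = 1000.6875
  yellow: 1779 × 3/16 = 333.5625
  white: 1779 × 4/16 = 444.75
χ² = Σ (O − E)² / E
  red: (984 − 1000.6875)² / 1000.6875 = 0.2783
  yellow: (348 − 333.5625)² / 333.5625 = 0.6249
  white: (447 − 444.75)² / 444.75 = 0.0114
χ² = 0.2783 + 0.6249 + 0.0114 = 0.9146 ≈ 0.915
Degrees of freedom = 3 − 1 = 2; critical value at α = 0.05 is 5.991.
Since 0.915 < 5.991, we fail to reject the null hypothesis — the data are consistent with the 9:3:4 ratio.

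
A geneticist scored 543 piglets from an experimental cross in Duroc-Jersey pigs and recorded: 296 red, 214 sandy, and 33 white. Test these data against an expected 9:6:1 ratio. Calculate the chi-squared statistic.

Total ratio parts = 16. Expected numbers out of 543:
  red: 543 × 9/16 = 305.4375
  sandy: 543 × 6/16 = 203.625
  white: 543 × 1/16 = 33.9375
χ² = Σ (O − E)² / E
  red: (296 − 305.4375)² / 305.4375 = 0.2916
  sandy: (214 − 203.625)² / 203.625 = 0.5286
  white: (33 − 33.9375)² / 33.9375 = 0.0259
χ² = 0.2916 + 0.5286 + 0.0259 = 0.8461 ≈ 0.846

0.846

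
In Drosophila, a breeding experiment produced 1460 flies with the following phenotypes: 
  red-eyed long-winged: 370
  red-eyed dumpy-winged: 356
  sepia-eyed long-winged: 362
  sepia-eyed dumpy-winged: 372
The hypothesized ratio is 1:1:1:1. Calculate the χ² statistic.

Under the 1:1:1:1 hypothesis (Σ ratio = 4, N = 1460):
  red-eyed long-winged: 1460 × 1/4 = 365
  red-eyed dumpy-winged: 1460 × 1/4 = 365
  sepia-eyed long-winged: 1460 × 1/4 = 365
  sepia-eyed dumpy-winged: 1460 × 1/4 = 365
χ² = Σ (O − E)² / E
  red-eyed long-winged: (370 − 365)² / 365 = 0.0685
  red-eyed dumpy-winged: (356 − 365)² / 365 = 0.2219
  sepia-eyed long-winged: (362 − 365)² / 365 = 0.0247
  sepia-eyed dumpy-winged: (372 − 365)² / 365 = 0.1342
χ² = 0.0685 + 0.2219 + 0.0247 + 0.1342 = 0.4493 ≈ 0.449

0.449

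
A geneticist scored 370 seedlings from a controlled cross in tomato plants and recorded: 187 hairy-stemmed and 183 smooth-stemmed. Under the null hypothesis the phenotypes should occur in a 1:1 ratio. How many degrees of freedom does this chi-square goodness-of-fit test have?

A goodness-of-fit test with 2 phenotype classes has df = 2 − 1 = 1.

1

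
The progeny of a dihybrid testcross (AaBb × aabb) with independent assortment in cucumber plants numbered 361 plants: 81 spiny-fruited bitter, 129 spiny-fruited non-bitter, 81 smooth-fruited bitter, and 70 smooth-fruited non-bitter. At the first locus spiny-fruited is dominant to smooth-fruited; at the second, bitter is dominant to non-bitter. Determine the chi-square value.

23.078

A dihybrid testcross with independent assortment gives a 1:1:1:1 ratio.
Expected counts for N = 361 under a 1:1:1:1 ratio (total parts = 4):
  spiny-fruited bitter: 361 × 1/4 = 90.25
  spiny-fruited non-bitter: 361 × 1/4 = 90.25
  smooth-fruited bitter: 361 × 1/4 = 90.25
  smooth-fruited non-bitter: 361 × 1/4 = 90.25
χ² = Σ (O − E)² / E
  spiny-fruited bitter: (81 − 90.25)² / 90.25 = 0.9481
  spiny-fruited non-bitter: (129 − 90.25)² / 90.25 = 16.6378
  smooth-fruited bitter: (81 − 90.25)² / 90.25 = 0.9481
  smooth-fruited non-bitter: (70 − 90.25)² / 90.25 = 4.5436
χ² = 0.9481 + 16.6378 + 0.9481 + 4.5436 = 23.0776 ≈ 23.078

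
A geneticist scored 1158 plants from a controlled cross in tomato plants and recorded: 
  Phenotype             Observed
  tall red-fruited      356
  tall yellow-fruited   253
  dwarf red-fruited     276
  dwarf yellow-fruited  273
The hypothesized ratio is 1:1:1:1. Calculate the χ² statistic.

21.447

Under the 1:1:1:1 hypothesis (Σ ratio = 4, N = 1158):
  tall red-fruited: 1158 × 1/4 = 289.5
  tall yellow-fruited: 1158 × 1/4 = 289.5
  dwarf red-fruited: 1158 × 1/4 = 289.5
  dwarf yellow-fruited: 1158 × 1/4 = 289.5
χ² = Σ (O − E)² / E
  tall red-fruited: (356 − 289.5)² / 289.5 = 15.2755
  tall yellow-fruited: (253 − 289.5)² / 289.5 = 4.6019
  dwarf red-fruited: (276 − 289.5)² / 289.5 = 0.6295
  dwarf yellow-fruited: (273 − 289.5)² / 289.5 = 0.9404
χ² = 15.2755 + 4.6019 + 0.6295 + 0.9404 = 21.4473 ≈ 21.447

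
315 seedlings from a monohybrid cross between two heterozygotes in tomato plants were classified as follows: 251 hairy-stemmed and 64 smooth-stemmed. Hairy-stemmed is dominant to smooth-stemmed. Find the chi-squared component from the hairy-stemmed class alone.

For a monohybrid cross between heterozygotes with complete dominance, the expected phenotypic ratio is 3:1.
Under the 3:1 hypothesis (Σ ratio = 4, N = 315):
  hairy-stemmed: 315 × 3/4 = 236.25
  smooth-stemmed: 315 × 1/4 = 78.75
Contribution of hairy-stemmed: (251 − 236.25)² / 236.25 = 0.9209

0.921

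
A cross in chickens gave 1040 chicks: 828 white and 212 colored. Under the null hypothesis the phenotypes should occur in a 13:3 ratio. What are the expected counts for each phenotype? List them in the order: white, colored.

845, 195

Total ratio parts = 16. Expected numbers out of 1040:
  white: 1040 × 13/16 = 845
  colored: 1040 × 3/16 = 195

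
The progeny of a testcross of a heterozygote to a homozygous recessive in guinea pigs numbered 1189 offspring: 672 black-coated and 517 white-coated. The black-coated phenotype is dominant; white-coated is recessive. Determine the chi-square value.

20.206

A testcross of a heterozygote (Aa × aa) gives a 1:1 phenotypic ratio.
Expected counts for N = 1189 under a 1:1 ratio (total parts = 2):
  black-coated: 1189 × 1/2 = 594.5
  white-coated: 1189 × 1/2 = 594.5
χ² = Σ (O − E)² / E
  black-coated: (672 − 594.5)² / 594.5 = 10.1030
  white-coated: (517 − 594.5)² / 594.5 = 10.1030
χ² = 10.1030 + 10.1030 = 20.206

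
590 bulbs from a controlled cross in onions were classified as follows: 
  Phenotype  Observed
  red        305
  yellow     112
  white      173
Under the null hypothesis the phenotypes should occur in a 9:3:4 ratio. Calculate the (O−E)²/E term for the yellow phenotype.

The 9:3:4 ratio has 16 parts, so with N = 590 the expected counts are:
  red: 590 × 9/16 = 331.875
  yellow: 590 × 3/16 = 110.625
  white: 590 × 4/16 = 147.5
Contribution of yellow: (112 − 110.625)² / 110.625 = 0.0171

0.017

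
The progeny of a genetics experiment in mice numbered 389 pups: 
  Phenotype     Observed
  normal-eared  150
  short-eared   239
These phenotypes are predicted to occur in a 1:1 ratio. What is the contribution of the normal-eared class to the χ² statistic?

Expected counts for N = 389 under a 1:1 ratio (total parts = 2):
  normal-eared: 389 × 1/2 = 194.5
  short-eared: 389 × 1/2 = 194.5
Contribution of normal-eared: (150 − 194.5)² / 194.5 = 10.1812

10.181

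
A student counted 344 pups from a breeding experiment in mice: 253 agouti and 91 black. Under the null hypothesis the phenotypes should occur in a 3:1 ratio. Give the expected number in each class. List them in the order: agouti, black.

258, 86

The 3:1 ratio has 4 parts, so with N = 344 the expected counts are:
  agouti: 344 × 3/4 = 258
  black: 344 × 1/4 = 86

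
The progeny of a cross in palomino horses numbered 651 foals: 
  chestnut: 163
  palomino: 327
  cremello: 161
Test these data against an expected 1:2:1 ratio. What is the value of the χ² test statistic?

The 1:2:1 ratio has 4 parts, so with N = 651 the expected counts are:
  chestnut: 651 × 1/4 = 162.75
  palomino: 651 × 2/4 = 325.5
  cremello: 651 × 1/4 = 162.75
χ² = Σ (O − E)² / E
  chestnut: (163 − 162.75)² / 162.75 = 0.0004
  palomino: (327 − 325.5)² / 325.5 = 0.0069
  cremello: (161 − 162.75)² / 162.75 = 0.0188
χ² = 0.0004 + 0.0069 + 0.0188 = 0.0261 ≈ 0.026

0.026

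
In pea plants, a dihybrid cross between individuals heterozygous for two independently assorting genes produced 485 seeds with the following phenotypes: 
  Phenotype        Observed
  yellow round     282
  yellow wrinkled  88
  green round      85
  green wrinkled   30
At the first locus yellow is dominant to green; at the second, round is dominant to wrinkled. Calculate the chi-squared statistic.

0.795

A dihybrid F₂ with independent assortment and complete dominance at both loci gives a 9:3:3:1 phenotypic ratio.
The 9:3:3:1 ratio has 16 parts, so with N = 485 the expected counts are:
  yellow round: 485 × 9/16 = 272.8125
  yellow wrinkled: 485 × 3/16 = 90.9375
  green round: 485 × 3/16 = 90.9375
  green wrinkled: 485 × 1/16 = 30.3125
χ² = Σ (O − E)² / E
  yellow round: (282 − 272.8125)² / 272.8125 = 0.3094
  yellow wrinkled: (88 − 90.9375)² / 90.9375 = 0.0949
  green round: (85 − 90.9375)² / 90.9375 = 0.3877
  green wrinkled: (30 − 30.3125)² / 30.3125 = 0.0032
χ² = 0.3094 + 0.0949 + 0.3877 + 0.0032 = 0.7952 ≈ 0.795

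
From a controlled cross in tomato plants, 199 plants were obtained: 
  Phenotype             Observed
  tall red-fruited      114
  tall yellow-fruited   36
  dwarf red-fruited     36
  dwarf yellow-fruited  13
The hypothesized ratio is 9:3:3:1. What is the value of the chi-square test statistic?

Expected counts for N = 199 under a 9:3:3:1 ratio (total parts = 16):
  tall red-fruited: 199 × 9/16 = 111.9375
  tall yellow-fruited: 199 × 3/16 = 37.3125
  dwarf red-fruited: 199 × 3/16 = 37.3125
  dwarf yellow-fruited: 199 × 1/16 = 12.4375
χ² = Σ (O − E)² / E
  tall red-fruited: (114 − 111.9375)² / 111.9375 = 0.0380
  tall yellow-fruited: (36 − 37.3125)² / 37.3125 = 0.0462
  dwarf red-fruited: (36 − 37.3125)² / 37.3125 = 0.0462
  dwarf yellow-fruited: (13 − 12.4375)² / 12.4375 = 0.0254
χ² = 0.0380 + 0.0462 + 0.0462 + 0.0254 = 0.1558 ≈ 0.156

0.156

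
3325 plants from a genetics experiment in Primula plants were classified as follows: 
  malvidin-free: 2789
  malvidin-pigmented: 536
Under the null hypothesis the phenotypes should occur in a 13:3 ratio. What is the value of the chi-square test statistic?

15.093

Expected counts for N = 3325 under a 13:3 ratio (total parts = 16):
  malvidin-free: 3325 × 13/16 = 2701.5625
  malvidin-pigmented: 3325 × 3/16 = 623.4375
χ² = Σ (O − E)² / E
  malvidin-free: (2789 − 2701.5625)² / 2701.5625 = 2.8300
  malvidin-pigmented: (536 − 623.4375)² / 623.4375 = 12.2632
χ² = 2.8300 + 12.2632 = 15.0932 ≈ 15.093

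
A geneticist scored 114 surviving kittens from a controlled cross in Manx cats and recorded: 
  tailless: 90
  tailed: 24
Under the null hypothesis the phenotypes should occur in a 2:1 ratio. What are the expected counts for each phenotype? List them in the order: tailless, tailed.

76, 38

Expected counts for N = 114 under a 2:1 ratio (total parts = 3):
  tailless: 114 × 2/3 = 76
  tailed: 114 × 1/3 = 38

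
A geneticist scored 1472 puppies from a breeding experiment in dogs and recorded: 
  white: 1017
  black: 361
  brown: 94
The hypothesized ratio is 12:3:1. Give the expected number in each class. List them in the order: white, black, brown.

Under the 12:3:1 hypothesis (Σ ratio = 16, N = 1472):
  white: 1472 × 12/16 = 1104
  black: 1472 × 3/16 = 276
  brown: 1472 × 1/16 = 92

1104, 276, 92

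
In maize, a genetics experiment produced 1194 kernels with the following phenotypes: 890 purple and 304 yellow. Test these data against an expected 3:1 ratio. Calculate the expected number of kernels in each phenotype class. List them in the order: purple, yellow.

The 3:1 ratio has 4 parts, so with N = 1194 the expected counts are:
  purple: 1194 × 3/4 = 895.5
  yellow: 1194 × 1/4 = 298.5

895.5, 298.5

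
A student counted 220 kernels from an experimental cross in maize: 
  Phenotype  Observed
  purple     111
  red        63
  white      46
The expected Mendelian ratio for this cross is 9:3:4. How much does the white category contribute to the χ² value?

Under the 9:3:4 hypothesis (Σ ratio = 16, N = 220):
  purple: 220 × 9/16 = 123.75
  red: 220 × 3/16 = 41.25
  white: 220 × 4/16 = 55
Contribution of white: (46 − 55)² / 55 = 1.4727

1.473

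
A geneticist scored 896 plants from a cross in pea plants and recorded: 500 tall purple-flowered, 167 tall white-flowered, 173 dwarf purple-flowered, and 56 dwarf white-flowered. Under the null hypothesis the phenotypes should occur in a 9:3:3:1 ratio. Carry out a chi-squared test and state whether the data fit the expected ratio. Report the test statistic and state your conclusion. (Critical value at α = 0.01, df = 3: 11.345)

Expected counts for N = 896 under a 9:3:3:1 ratio (total parts = 16):
  tall purple-flowered: 896 × 9/16 = 504
  tall white-flowered: 896 × 3/16 = 168
  dwarf purple-flowered: 896 × 3/16 = 168
  dwarf white-flowered: 896 × 1/16 = 56
χ² = Σ (O − E)² / E
  tall purple-flowered: (500 − 504)² / 504 = 0.0317
  tall white-flowered: (167 − 168)² / 168 = 0.0060
  dwarf purple-flowered: (173 − 168)² / 168 = 0.1488
  dwarf white-flowered: (56 − 56)² / 56 = 0.0000
χ² = 0.0317 + 0.0060 + 0.1488 + 0.0000 = 0.1865 ≈ 0.187
Degrees of freedom = 4 − 1 = 3; critical value at α = 0.01 is 11.345.
Since 0.187 < 11.345, we fail to reject the null hypothesis — the data are consistent with the 9:3:3:1 ratio.

0.187; consistent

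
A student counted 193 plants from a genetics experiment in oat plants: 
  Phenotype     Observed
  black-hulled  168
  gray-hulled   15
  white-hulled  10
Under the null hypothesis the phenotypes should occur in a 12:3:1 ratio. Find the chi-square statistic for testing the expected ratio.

Expected counts for N = 193 under a 12:3:1 ratio (total parts = 16):
  black-hulled: 193 × 12/16 = 144.75
  gray-hulled: 193 × 3/16 = 36.1875
  white-hulled: 193 × 1/16 = 12.0625
χ² = Σ (O − E)² / E
  black-hulled: (168 − 144.75)² / 144.75 = 3.7345
  gray-hulled: (15 − 36.1875)² / 36.1875 = 12.4051
  white-hulled: (10 − 12.0625)² / 12.0625 = 0.3527
χ² = 3.7345 + 12.4051 + 0.3527 = 16.4923 ≈ 16.492

16.492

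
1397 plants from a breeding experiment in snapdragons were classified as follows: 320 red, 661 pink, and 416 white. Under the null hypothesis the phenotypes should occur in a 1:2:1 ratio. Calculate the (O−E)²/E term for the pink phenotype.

2.013

Total ratio parts = 4. Expected numbers out of 1397:
  red: 1397 × 1/4 = 349.25
  pink: 1397 × 2/4 = 698.5
  white: 1397 × 1/4 = 349.25
Contribution of pink: (661 − 698.5)² / 698.5 = 2.0132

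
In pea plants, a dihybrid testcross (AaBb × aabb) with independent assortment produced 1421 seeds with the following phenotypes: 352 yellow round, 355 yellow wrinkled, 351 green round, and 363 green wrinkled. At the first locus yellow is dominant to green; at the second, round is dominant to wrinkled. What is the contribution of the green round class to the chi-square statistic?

0.051

A dihybrid testcross with independent assortment gives a 1:1:1:1 ratio.
Under the 1:1:1:1 hypothesis (Σ ratio = 4, N = 1421):
  yellow round: 1421 × 1/4 = 355.25
  yellow wrinkled: 1421 × 1/4 = 355.25
  green round: 1421 × 1/4 = 355.25
  green wrinkled: 1421 × 1/4 = 355.25
Contribution of green round: (351 − 355.25)² / 355.25 = 0.0508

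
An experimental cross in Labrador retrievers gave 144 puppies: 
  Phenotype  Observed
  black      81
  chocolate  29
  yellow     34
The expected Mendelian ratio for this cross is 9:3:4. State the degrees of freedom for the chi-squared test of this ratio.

A goodness-of-fit test with 3 phenotype classes has df = 3 − 1 = 2.

2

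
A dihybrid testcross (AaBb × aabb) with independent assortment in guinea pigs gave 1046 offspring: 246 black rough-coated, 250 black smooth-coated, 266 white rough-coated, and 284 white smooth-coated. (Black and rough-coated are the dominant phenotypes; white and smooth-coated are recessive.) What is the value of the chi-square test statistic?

3.438

A dihybrid testcross with independent assortment gives a 1:1:1:1 ratio.
Expected counts for N = 1046 under a 1:1:1:1 ratio (total parts = 4):
  black rough-coated: 1046 × 1/4 = 261.5
  black smooth-coated: 1046 × 1/4 = 261.5
  white rough-coated: 1046 × 1/4 = 261.5
  white smooth-coated: 1046 × 1/4 = 261.5
χ² = Σ (O − E)² / E
  black rough-coated: (246 − 261.5)² / 261.5 = 0.9187
  black smooth-coated: (250 − 261.5)² / 261.5 = 0.5057
  white rough-coated: (266 − 261.5)² / 261.5 = 0.0774
  white smooth-coated: (284 − 261.5)² / 261.5 = 1.9359
χ² = 0.9187 + 0.5057 + 0.0774 + 1.9359 = 3.4377 ≈ 3.438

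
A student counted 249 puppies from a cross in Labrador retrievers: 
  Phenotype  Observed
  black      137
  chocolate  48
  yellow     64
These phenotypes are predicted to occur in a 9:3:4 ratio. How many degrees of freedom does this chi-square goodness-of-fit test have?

A goodness-of-fit test with 3 phenotype classes has df = 3 − 1 = 2.

2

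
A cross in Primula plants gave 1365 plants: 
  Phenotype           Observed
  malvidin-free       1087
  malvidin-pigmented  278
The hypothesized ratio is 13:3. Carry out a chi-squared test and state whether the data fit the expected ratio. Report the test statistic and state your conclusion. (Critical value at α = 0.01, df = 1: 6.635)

2.341; consistent

Expected counts for N = 1365 under a 13:3 ratio (total parts = 16):
  malvidin-free: 1365 × 13/16 = 1109.0625
  malvidin-pigmented: 1365 × 3/16 = 255.9375
χ² = Σ (O − E)² / E
  malvidin-free: (1087 − 1109.0625)² / 1109.0625 = 0.4389
  malvidin-pigmented: (278 − 255.9375)² / 255.9375 = 1.9018
χ² = 0.4389 + 1.9018 = 2.3407 ≈ 2.341
Degrees of freedom = 2 − 1 = 1; critical value at α = 0.01 is 6.635.
Since 2.341 < 6.635, we fail to reject the null hypothesis — the data are consistent with the 13:3 ratio.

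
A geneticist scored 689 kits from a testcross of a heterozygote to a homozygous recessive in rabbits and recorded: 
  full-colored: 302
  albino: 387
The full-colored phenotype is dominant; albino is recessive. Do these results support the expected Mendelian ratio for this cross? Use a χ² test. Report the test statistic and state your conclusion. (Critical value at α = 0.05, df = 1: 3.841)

10.486; not consistent

A testcross of a heterozygote (Aa × aa) gives a 1:1 phenotypic ratio.
Total ratio parts = 2. Expected numbers out of 689:
  full-colored: 689 × 1/2 = 344.5
  albino: 689 × 1/2 = 344.5
χ² = Σ (O − E)² / E
  full-colored: (302 − 344.5)² / 344.5 = 5.2431
  albino: (387 − 344.5)² / 344.5 = 5.2431
χ² = 5.2431 + 5.2431 = 10.4862 ≈ 10.486
Degrees of freedom = 2 − 1 = 1; critical value at α = 0.05 is 3.841.
Since 10.486 > 3.841, we reject the null hypothesis — the data do not fit the 1:1 ratio.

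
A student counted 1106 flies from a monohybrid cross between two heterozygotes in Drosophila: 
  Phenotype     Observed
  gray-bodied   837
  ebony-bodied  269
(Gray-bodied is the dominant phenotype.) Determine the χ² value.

0.271

For a monohybrid cross between heterozygotes with complete dominance, the expected phenotypic ratio is 3:1.
Expected counts for N = 1106 under a 3:1 ratio (total parts = 4):
  gray-bodied: 1106 × 3/4 = 829.5
  ebony-bodied: 1106 × 1/4 = 276.5
χ² = Σ (O − E)² / E
  gray-bodied: (837 − 829.5)² / 829.5 = 0.0678
  ebony-bodied: (269 − 276.5)² / 276.5 = 0.2034
χ² = 0.0678 + 0.2034 = 0.2712 ≈ 0.271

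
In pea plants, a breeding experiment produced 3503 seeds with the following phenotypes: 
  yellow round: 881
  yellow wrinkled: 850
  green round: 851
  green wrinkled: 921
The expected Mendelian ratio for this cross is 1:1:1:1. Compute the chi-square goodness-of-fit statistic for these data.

Under the 1:1:1:1 hypothesis (Σ ratio = 4, N = 3503):
  yellow round: 3503 × 1/4 = 875.75
  yellow wrinkled: 3503 × 1/4 = 875.75
  green round: 3503 × 1/4 = 875.75
  green wrinkled: 3503 × 1/4 = 875.75
χ² = Σ (O − E)² / E
  yellow round: (881 − 875.75)² / 875.75 = 0.0315
  yellow wrinkled: (850 − 875.75)² / 875.75 = 0.7571
  green round: (851 − 875.75)² / 875.75 = 0.6995
  green wrinkled: (921 − 875.75)² / 875.75 = 2.3381
χ² = 0.0315 + 0.7571 + 0.6995 + 2.3381 = 3.8262 ≈ 3.826

3.826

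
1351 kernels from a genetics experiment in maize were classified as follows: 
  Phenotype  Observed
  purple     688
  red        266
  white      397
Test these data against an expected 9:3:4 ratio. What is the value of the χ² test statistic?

17.839

Total ratio parts = 16. Expected numbers out of 1351:
  purple: 1351 × 9/16 = 759.9375
  red: 1351 × 3/16 = 253.3125
  white: 1351 × 4/16 = 337.75
χ² = Σ (O − E)² / E
  purple: (688 − 759.9375)² / 759.9375 = 6.8098
  red: (266 − 253.3125)² / 253.3125 = 0.6355
  white: (397 − 337.75)² / 337.75 = 10.3940
χ² = 6.8098 + 0.6355 + 10.3940 = 17.8393 ≈ 17.839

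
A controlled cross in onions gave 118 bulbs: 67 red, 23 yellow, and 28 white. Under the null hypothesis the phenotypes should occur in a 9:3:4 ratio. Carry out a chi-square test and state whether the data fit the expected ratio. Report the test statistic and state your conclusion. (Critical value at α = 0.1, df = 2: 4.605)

Total ratio parts = 16. Expected numbers out of 118:
  red: 118 × 9/16 = 66.375
  yellow: 118 × 3/16 = 22.125
  white: 118 × 4/16 = 29.5
χ² = Σ (O − E)² / E
  red: (67 − 66.375)² / 66.375 = 0.0059
  yellow: (23 − 22.125)² / 22.125 = 0.0346
  white: (28 − 29.5)² / 29.5 = 0.0763
χ² = 0.0059 + 0.0346 + 0.0763 = 0.1168 ≈ 0.117
Degrees of freedom = 3 − 1 = 2; critical value at α = 0.1 is 4.605.
Since 0.117 < 4.605, we fail to reject the null hypothesis — the data are consistent with the 9:3:4 ratio.

0.117; consistent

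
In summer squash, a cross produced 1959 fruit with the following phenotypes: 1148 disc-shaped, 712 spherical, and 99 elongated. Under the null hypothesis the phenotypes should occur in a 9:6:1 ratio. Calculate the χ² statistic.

7.109

Under the 9:6:1 hypothesis (Σ ratio = 16, N = 1959):
  disc-shaped: 1959 × 9/16 = 1101.9375
  spherical: 1959 × 6/16 = 734.625
  elongated: 1959 × 1/16 = 122.4375
χ² = Σ (O − E)² / E
  disc-shaped: (1148 − 1101.9375)² / 1101.9375 = 1.9255
  spherical: (712 − 734.625)² / 734.625 = 0.6968
  elongated: (99 − 122.4375)² / 122.4375 = 4.4865
χ² = 1.9255 + 0.6968 + 4.4865 = 7.1088 ≈ 7.109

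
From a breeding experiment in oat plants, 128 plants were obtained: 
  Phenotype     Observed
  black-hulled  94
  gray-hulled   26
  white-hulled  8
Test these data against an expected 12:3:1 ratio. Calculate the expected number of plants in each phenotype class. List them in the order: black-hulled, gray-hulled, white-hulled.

The 12:3:1 ratio has 16 parts, so with N = 128 the expected counts are:
  black-hulled: 128 × 12/16 = 96
  gray-hulled: 128 × 3/16 = 24
  white-hulled: 128 × 1/16 = 8

96, 24, 8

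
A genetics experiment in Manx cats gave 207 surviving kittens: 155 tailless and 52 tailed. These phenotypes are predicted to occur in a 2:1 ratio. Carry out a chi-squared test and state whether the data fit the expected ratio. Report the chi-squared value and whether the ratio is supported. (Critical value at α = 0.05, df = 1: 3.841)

Expected counts for N = 207 under a 2:1 ratio (total parts = 3):
  tailless: 207 × 2/3 = 138
  tailed: 207 × 1/3 = 69
χ² = Σ (O − E)² / E
  tailless: (155 − 138)² / 138 = 2.0942
  tailed: (52 − 69)² / 69 = 4.1884
χ² = 2.0942 + 4.1884 = 6.2826 ≈ 6.283
Degrees of freedom = 2 − 1 = 1; critical value at α = 0.05 is 3.841.
Since 6.283 > 3.841, we reject the null hypothesis — the data do not fit the 2:1 ratio.

6.283; not consistent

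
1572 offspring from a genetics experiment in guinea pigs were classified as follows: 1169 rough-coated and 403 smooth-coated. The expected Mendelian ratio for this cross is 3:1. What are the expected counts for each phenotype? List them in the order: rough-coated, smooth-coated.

Total ratio parts = 4. Expected numbers out of 1572:
  rough-coated: 1572 × 3/4 = 1179
  smooth-coated: 1572 × 1/4 = 393

1179, 393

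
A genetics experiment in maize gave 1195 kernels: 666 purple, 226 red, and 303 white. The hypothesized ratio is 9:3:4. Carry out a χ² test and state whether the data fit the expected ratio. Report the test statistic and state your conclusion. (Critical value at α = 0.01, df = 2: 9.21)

The 9:3:4 ratio has 16 parts, so with N = 1195 the expected counts are:
  purple: 1195 × 9/16 = 672.1875
  red: 1195 × 3/16 = 224.0625
  white: 1195 × 4/16 = 298.75
χ² = Σ (O − E)² / E
  purple: (666 − 672.1875)² / 672.1875 = 0.0570
  red: (226 − 224.0625)² / 224.0625 = 0.0168
  white: (303 − 298.75)² / 298.75 = 0.0605
χ² = 0.0570 + 0.0168 + 0.0605 = 0.1343 ≈ 0.134
Degrees of freedom = 3 − 1 = 2; critical value at α = 0.01 is 9.21.
Since 0.134 < 9.21, we fail to reject the null hypothesis — the data are consistent with the 9:3:4 ratio.

0.134; consistent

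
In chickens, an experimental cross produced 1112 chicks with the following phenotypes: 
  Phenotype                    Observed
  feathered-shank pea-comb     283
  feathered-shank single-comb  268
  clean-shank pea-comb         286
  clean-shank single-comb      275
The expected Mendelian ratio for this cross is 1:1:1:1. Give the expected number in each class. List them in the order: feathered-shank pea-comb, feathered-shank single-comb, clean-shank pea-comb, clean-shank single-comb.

278, 278, 278, 278

The 1:1:1:1 ratio has 4 parts, so with N = 1112 the expected counts are:
  feathered-shank pea-comb: 1112 × 1/4 = 278
  feathered-shank single-comb: 1112 × 1/4 = 278
  clean-shank pea-comb: 1112 × 1/4 = 278
  clean-shank single-comb: 1112 × 1/4 = 278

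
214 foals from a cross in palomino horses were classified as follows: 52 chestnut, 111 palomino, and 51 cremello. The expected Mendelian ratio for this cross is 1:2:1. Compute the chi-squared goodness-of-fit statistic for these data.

Under the 1:2:1 hypothesis (Σ ratio = 4, N = 214):
  chestnut: 214 × 1/4 = 53.5
  palomino: 214 × 2/4 = 107
  cremello: 214 × 1/4 = 53.5
χ² = Σ (O − E)² / E
  chestnut: (52 − 53.5)² / 53.5 = 0.0421
  palomino: (111 − 107)² / 107 = 0.1495
  cremello: (51 − 53.5)² / 53.5 = 0.1168
χ² = 0.0421 + 0.1495 + 0.1168 = 0.3084 ≈ 0.308

0.308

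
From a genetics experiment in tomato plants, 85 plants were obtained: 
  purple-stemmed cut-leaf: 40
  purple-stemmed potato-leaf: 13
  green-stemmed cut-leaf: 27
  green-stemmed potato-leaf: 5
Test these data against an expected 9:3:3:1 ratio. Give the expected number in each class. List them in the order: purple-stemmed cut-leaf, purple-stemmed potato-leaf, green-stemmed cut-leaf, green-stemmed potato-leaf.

Total ratio parts = 16. Expected numbers out of 85:
  purple-stemmed cut-leaf: 85 × 9/16 = 47.8125
  purple-stemmed potato-leaf: 85 × 3/16 = 15.9375
  green-stemmed cut-leaf: 85 × 3/16 = 15.9375
  green-stemmed potato-leaf: 85 × 1/16 = 5.3125

47.8125, 15.9375, 15.9375, 5.3125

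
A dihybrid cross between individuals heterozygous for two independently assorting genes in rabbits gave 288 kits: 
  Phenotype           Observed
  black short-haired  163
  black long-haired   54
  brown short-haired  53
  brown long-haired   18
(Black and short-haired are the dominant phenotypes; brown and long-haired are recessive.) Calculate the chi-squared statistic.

0.025

A dihybrid F₂ with independent assortment and complete dominance at both loci gives a 9:3:3:1 phenotypic ratio.
Expected counts for N = 288 under a 9:3:3:1 ratio (total parts = 16):
  black short-haired: 288 × 9/16 = 162
  black long-haired: 288 × 3/16 = 54
  brown short-haired: 288 × 3/16 = 54
  brown long-haired: 288 × 1/16 = 18
χ² = Σ (O − E)² / E
  black short-haired: (163 − 162)² / 162 = 0.0062
  black long-haired: (54 − 54)² / 54 = 0.0000
  brown short-haired: (53 − 54)² / 54 = 0.0185
  brown long-haired: (18 − 18)² / 18 = 0.0000
χ² = 0.0062 + 0.0000 + 0.0185 + 0.0000 = 0.0247 ≈ 0.025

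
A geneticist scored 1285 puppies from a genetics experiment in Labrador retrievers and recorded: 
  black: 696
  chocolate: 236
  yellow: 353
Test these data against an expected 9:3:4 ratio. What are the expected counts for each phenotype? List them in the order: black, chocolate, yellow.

722.8125, 240.9375, 321.25

Total ratio parts = 16. Expected numbers out of 1285:
  black: 1285 × 9/16 = 722.8125
  chocolate: 1285 × 3/16 = 240.9375
  yellow: 1285 × 4/16 = 321.25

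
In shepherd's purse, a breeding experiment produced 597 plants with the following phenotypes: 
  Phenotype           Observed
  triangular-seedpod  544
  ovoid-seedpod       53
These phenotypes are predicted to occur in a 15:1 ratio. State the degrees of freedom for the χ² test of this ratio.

1

A goodness-of-fit test with 2 phenotype classes has df = 2 − 1 = 1.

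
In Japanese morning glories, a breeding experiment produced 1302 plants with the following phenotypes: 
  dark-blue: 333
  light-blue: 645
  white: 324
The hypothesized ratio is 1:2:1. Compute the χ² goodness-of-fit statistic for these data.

Under the 1:2:1 hypothesis (Σ ratio = 4, N = 1302):
  dark-blue: 1302 × 1/4 = 325.5
  light-blue: 1302 × 2/4 = 651
  white: 1302 × 1/4 = 325.5
χ² = Σ (O − E)² / E
  dark-blue: (333 − 325.5)² / 325.5 = 0.1728
  light-blue: (645 − 651)² / 651 = 0.0553
  white: (324 − 325.5)² / 325.5 = 0.0069
χ² = 0.1728 + 0.0553 + 0.0069 = 0.235

0.235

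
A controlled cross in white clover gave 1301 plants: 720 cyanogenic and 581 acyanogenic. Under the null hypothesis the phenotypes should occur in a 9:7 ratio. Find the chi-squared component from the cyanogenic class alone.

0.191

Expected counts for N = 1301 under a 9:7 ratio (total parts = 16):
  cyanogenic: 1301 × 9/16 = 731.8125
  acyanogenic: 1301 × 7/16 = 569.1875
Contribution of cyanogenic: (720 − 731.8125)² / 731.8125 = 0.1907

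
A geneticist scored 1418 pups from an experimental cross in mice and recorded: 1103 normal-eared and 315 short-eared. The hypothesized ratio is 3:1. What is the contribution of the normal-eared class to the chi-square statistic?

1.467

The 3:1 ratio has 4 parts, so with N = 1418 the expected counts are:
  normal-eared: 1418 × 3/4 = 1063.5
  short-eared: 1418 × 1/4 = 354.5
Contribution of normal-eared: (1103 − 1063.5)² / 1063.5 = 1.4671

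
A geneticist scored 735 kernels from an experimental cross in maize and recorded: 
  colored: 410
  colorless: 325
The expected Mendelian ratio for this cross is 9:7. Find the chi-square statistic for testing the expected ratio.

Under the 9:7 hypothesis (Σ ratio = 16, N = 735):
  colored: 735 × 9/16 = 413.4375
  colorless: 735 × 7/16 = 321.5625
χ² = Σ (O − E)² / E
  colored: (410 − 413.4375)² / 413.4375 = 0.0286
  colorless: (325 − 321.5625)² / 321.5625 = 0.0367
χ² = 0.0286 + 0.0367 = 0.0653 ≈ 0.065

0.065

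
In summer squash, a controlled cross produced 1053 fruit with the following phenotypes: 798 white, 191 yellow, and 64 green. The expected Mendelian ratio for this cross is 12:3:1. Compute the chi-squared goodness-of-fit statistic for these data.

0.346

Under the 12:3:1 hypothesis (Σ ratio = 16, N = 1053):
  white: 1053 × 12/16 = 789.75
  yellow: 1053 × 3/16 = 197.4375
  green: 1053 × 1/16 = 65.8125
χ² = Σ (O − E)² / E
  white: (798 − 789.75)² / 789.75 = 0.0862
  yellow: (191 − 197.4375)² / 197.4375 = 0.2099
  green: (64 − 65.8125)² / 65.8125 = 0.0499
χ² = 0.0862 + 0.2099 + 0.0499 = 0.346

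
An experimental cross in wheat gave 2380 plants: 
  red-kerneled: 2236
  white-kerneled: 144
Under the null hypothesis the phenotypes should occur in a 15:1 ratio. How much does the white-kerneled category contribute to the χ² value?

0.152

Expected counts for N = 2380 under a 15:1 ratio (total parts = 16):
  red-kerneled: 2380 × 15/16 = 2231.25
  white-kerneled: 2380 × 1/16 = 148.75
Contribution of white-kerneled: (144 − 148.75)² / 148.75 = 0.1517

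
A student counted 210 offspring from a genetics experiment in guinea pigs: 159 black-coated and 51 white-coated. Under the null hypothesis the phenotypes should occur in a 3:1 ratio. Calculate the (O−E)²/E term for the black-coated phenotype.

0.014

Under the 3:1 hypothesis (Σ ratio = 4, N = 210):
  black-coated: 210 × 3/4 = 157.5
  white-coated: 210 × 1/4 = 52.5
Contribution of black-coated: (159 − 157.5)² / 157.5 = 0.0143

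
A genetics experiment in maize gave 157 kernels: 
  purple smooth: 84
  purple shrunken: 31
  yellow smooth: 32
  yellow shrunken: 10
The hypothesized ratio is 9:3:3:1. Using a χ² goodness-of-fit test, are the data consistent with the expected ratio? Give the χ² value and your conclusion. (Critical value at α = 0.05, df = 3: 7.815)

Under the 9:3:3:1 hypothesis (Σ ratio = 16, N = 157):
  purple smooth: 157 × 9/16 = 88.3125
  purple shrunken: 157 × 3/16 = 29.4375
  yellow smooth: 157 × 3/16 = 29.4375
  yellow shrunken: 157 × 1/16 = 9.8125
χ² = Σ (O − E)² / E
  purple smooth: (84 − 88.3125)² / 88.3125 = 0.2106
  purple shrunken: (31 − 29.4375)² / 29.4375 = 0.0829
  yellow smooth: (32 − 29.4375)² / 29.4375 = 0.2231
  yellow shrunken: (10 − 9.8125)² / 9.8125 = 0.0036
χ² = 0.2106 + 0.0829 + 0.2231 + 0.0036 = 0.5202 ≈ 0.520
Degrees of freedom = 4 − 1 = 3; critical value at α = 0.05 is 7.815.
Since 0.520 < 7.815, we fail to reject the null hypothesis — the data are consistent with the 9:3:3:1 ratio.

0.520; consistent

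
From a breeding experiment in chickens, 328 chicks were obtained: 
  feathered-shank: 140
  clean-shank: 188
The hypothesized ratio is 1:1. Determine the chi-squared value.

Total ratio parts = 2. Expected numbers out of 328:
  feathered-shank: 328 × 1/2 = 164
  clean-shank: 328 × 1/2 = 164
χ² = Σ (O − E)² / E
  feathered-shank: (140 − 164)² / 164 = 3.5122
  clean-shank: (188 − 164)² / 164 = 3.5122
χ² = 3.5122 + 3.5122 = 7.0244 ≈ 7.024

7.024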